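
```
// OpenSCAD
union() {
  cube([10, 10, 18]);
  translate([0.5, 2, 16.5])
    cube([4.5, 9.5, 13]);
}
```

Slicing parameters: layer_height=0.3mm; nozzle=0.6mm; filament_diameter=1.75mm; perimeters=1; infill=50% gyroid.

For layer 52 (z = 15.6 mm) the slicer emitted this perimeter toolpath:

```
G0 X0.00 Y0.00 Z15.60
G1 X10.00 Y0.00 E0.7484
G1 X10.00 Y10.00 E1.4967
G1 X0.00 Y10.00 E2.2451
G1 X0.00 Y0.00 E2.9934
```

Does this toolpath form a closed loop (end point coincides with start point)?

Start point (G0): (0.00, 0.00). End point (last G1): the path returns to the start — closed.

yes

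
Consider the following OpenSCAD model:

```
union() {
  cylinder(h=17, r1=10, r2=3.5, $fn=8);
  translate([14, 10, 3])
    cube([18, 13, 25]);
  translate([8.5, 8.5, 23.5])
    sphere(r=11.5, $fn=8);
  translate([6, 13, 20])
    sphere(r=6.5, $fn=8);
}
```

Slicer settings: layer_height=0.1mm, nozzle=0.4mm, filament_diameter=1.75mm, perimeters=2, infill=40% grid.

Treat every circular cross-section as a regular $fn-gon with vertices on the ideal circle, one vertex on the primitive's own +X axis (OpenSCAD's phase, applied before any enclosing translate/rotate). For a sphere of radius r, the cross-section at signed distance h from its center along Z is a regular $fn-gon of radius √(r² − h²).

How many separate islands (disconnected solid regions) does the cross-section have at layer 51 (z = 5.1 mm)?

At z = 5.1 mm: the cone: at t=0.300 of its height the radius interpolates to r₁+(r₂−r₁)t = 8.050, giving a regular 8-gon of that circumradius; the 18×13 cube at (14, 10) contributes its full rectangle; the sphere at (8.5, 8.5) is absent (|z−center|=18.400 > r=11.5); the sphere at (6, 13) does not reach this height (|z−center|=14.900 > r=6.5); Combining (union): the 2 present regions are separate (no shared area or edge), so areas and boundary lengths simply add and each stays a separate island — 2 connected regions. Overall, the cross-section has 2 separate islands. Island count = 2.

2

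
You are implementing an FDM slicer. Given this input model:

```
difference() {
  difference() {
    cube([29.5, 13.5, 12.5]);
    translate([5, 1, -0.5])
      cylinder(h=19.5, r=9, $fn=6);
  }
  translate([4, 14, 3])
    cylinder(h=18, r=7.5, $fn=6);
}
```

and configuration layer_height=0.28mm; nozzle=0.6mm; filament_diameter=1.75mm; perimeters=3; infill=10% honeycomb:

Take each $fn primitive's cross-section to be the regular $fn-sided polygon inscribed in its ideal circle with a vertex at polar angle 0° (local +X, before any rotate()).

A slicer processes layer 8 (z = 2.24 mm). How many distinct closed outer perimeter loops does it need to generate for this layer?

1

At z = 2.24 mm: the 29.5×13.5 cube contributes its full rectangle; the r=9 cylinder at (5, 1) gives a regular 6-gon of circumradius 9 (constant along its height); Subtracting the remaining from the first: starting from the 29.5×13.5 cube, the r=9 cylinder at (5, 1) partially overlaps it — only the 105.08 mm² overlap (of its 210.44 mm²) is removed, clipping the outline — 1 connected region; the cylinder at (4, 14) is not intersected at this z (z outside [3, 21]); After the difference (first − rest): none of the subtracted shapes is present at this height, so the result so far is unchanged — 1 connected region. The result has 1 disconnected region.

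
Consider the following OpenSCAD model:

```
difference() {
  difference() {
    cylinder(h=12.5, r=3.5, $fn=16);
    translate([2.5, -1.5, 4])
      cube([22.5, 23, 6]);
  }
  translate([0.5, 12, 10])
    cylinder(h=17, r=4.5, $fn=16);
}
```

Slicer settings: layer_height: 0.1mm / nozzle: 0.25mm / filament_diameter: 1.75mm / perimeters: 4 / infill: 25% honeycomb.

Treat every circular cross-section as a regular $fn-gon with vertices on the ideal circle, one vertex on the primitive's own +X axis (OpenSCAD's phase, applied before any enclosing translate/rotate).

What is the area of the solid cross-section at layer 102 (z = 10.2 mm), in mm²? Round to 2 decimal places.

At z = 10.2 mm: the r=3.5 cylinder gives a regular 16-gon of circumradius 3.5 (constant along its height) (area = (16/2)·3.500²·sin(360°/16) = 37.50 mm²); the cube at (2.5, -1.5) is not intersected at this z (z outside [4, 10]); After the difference (first − rest): none of the subtracted shapes is present at this height, so the r=3.5 cylinder is unchanged — area = 37.50 mm²; the cylinder at (0.5, 12): section is a regular 16-gon, circumradius r=4.5 (area = (16/2)·4.500²·sin(360°/16) = 61.99 mm²); Taking the first minus the rest: starting from the result so far (37.50 mm²), the r=4.5 cylinder at (0.5, 12) misses the remaining region (no effect) — area = 37.50 mm². Overall, the cross-section is a single solid region. Net area = 37.50 mm².

37.50 mm²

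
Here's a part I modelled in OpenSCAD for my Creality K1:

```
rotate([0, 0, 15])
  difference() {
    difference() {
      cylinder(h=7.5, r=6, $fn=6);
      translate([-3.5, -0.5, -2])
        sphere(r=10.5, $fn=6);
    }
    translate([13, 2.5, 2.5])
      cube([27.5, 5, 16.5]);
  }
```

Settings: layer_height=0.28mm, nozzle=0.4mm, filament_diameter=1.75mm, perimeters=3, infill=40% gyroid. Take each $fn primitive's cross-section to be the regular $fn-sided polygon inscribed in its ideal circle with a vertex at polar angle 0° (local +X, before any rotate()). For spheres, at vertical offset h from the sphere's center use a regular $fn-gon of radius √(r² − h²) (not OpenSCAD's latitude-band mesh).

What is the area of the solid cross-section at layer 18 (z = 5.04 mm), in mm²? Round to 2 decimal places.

17.91 mm²

At z = 5.04 mm: the r=6 cylinder contributes a regular 6-gon of circumradius 6 (area = (6/2)·6.000²·sin(360°/6) = 93.53 mm²); the r=10.5 sphere at (-3.5, -0.5) contributes a regular 6-gon of circumradius √(10.5²−7.04²) = 7.790 (area = (6/2)·7.790²·sin(360°/6) = 157.67 mm²); Subtracting the remaining from the first: starting from the r=6 cylinder (93.53 mm²), the r=10.5 sphere at (-3.5, -0.5) partially overlaps it — only the 75.62 mm² overlap (of its 157.67 mm²) is removed, clipping the outline — area = 17.91 mm²; the cube at (13, 2.5) (footprint 27.5×5) is included at this height (area 137.50 mm²); After the difference (first − rest): starting from the result so far (17.91 mm²), the 27.5×5 cube at (13, 2.5) misses the remaining region (no effect) — area = 17.91 mm²; (whole slice rotated 15° about Z — lengths, areas and connectivity unchanged). Overall, the cross-section is a single solid region. Net area = 17.91 mm².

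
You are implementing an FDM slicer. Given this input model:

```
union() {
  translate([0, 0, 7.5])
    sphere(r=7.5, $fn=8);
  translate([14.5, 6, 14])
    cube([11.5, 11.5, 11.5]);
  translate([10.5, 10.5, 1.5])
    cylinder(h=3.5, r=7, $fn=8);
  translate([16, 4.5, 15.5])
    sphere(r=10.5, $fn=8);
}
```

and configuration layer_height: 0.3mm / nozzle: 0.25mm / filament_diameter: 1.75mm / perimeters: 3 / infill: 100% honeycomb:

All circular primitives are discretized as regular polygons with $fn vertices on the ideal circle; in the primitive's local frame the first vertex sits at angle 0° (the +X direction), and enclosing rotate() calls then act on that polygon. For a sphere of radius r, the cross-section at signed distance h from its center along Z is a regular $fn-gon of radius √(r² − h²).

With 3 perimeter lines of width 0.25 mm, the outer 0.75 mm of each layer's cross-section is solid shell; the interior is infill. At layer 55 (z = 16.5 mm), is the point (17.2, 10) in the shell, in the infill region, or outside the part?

infill

At z = 16.5 mm: the sphere is absent (|z−center|=9.000 > r=7.5); the cube at (14.5, 6) is present — its section is the full 11.5×11.5 rectangle; the cylinder at (10.5, 10.5) is not intersected at this z (z outside [1.5, 5]); the sphere at (16, 4.5): section is a regular 8-gon, circumradius = √(r²−h²) = √(10.5²−1²) = 10.452; Taking the union: the regions partially overlap (shared area 75.00 mm²), so overlapping operands fuse into one piece — 1 connected region. Overall, the cross-section is a single solid region. The nearest boundary edge runs (8.61, 11.89)→(14.50, 14.33); distance from the point to it = 5.10 mm. The point is inside the cross-section and 5.10 mm from the nearest boundary — more than the 0.75 mm shell width (3 × 0.25), so it's in the infill interior.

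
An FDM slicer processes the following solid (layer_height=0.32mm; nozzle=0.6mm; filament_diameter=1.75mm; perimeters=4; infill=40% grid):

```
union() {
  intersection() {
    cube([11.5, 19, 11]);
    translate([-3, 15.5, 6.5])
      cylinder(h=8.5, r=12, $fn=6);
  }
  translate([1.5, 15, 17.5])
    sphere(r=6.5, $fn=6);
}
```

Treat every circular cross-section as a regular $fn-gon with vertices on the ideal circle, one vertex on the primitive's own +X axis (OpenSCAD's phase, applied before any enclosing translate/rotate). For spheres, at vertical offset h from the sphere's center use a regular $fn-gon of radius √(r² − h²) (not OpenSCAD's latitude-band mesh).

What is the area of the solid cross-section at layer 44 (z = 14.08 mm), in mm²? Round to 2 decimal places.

79.38 mm²

At z = 14.08 mm: the cube is not intersected at this z (z outside [0, 11]); the cylinder at (-3, 15.5): section is a regular 6-gon, circumradius r=12 (area = (6/2)·12.000²·sin(360°/6) = 374.12 mm²); After intersecting: at least one operand is absent at this height, so nothing remains; the sphere at (1.5, 15): section is a regular 6-gon, circumradius = √(r²−h²) = √(6.5²−3.42²) = 5.528 (area = (6/2)·5.528²·sin(360°/6) = 79.38 mm²); Taking the union: only the r=6.5 sphere at (1.5, 15) is present, so the union is just that shape — area = 79.38 mm². Overall, the cross-section is a single solid region. Net area = 79.38 mm².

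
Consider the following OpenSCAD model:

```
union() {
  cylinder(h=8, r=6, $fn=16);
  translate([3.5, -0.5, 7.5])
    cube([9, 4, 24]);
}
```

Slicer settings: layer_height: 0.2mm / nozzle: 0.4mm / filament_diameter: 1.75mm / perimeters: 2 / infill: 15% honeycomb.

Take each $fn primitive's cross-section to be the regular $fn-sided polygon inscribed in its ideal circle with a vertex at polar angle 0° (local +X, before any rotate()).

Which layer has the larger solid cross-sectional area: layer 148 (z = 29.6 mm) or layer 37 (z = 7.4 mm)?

Layer 148 (z = 29.6): the cylinder is absent (z outside [0, 8]); the cube at (3.5, -0.5) (footprint 9×4) is included at this height (area 36.00 mm²); Merging all regions: only the 9×4 cube at (3.5, -0.5) is present, so the union is just that shape — area = 36.00 mm². So its area = 36.00 mm². Layer 37 (z = 7.4): the r=6 cylinder contributes a regular 16-gon of circumradius 6 (area = (16/2)·6.000²·sin(360°/16) = 110.21 mm²); the cube at (3.5, -0.5) is not intersected at this z (z outside [7.5, 31.5]); Merging all regions: only the r=6 cylinder is present, so the union is just that shape — area = 110.21 mm². So its area = 110.21 mm². Layer 37 is larger (110.21 vs 36.00 mm²).

layer 37 (z = 7.4 mm)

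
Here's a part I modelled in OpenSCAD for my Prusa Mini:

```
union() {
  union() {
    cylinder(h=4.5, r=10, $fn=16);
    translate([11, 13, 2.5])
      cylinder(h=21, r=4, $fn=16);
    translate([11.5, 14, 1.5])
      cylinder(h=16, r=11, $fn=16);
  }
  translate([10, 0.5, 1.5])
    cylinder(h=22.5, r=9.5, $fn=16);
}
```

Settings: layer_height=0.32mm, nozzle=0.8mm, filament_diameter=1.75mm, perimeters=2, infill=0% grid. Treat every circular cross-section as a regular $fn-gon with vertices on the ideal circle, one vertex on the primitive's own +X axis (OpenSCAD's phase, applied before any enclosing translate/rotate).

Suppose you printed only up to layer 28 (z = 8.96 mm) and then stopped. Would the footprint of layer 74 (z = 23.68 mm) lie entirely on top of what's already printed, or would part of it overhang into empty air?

entirely on top

Compare the two slices. At z = 8.96: the cylinder is absent (z outside [0, 4.5]); the r=4 cylinder at (11, 13) contributes a regular 16-gon of circumradius 4 (area = (16/2)·4.000²·sin(360°/16) = 48.98 mm²); the r=11 cylinder at (11.5, 14) contributes a regular 16-gon of circumradius 11 (area = (16/2)·11.000²·sin(360°/16) = 370.44 mm²); Taking the union: the r=4 cylinder at (11, 13) lies entirely inside the r=11 cylinder at (11.5, 14), so the union is just the r=11 cylinder at (11.5, 14) — area = 370.44 mm²; the r=9.5 cylinder at (10, 0.5) contributes a regular 16-gon of circumradius 9.5 (area = (16/2)·9.500²·sin(360°/16) = 276.30 mm²); Merging all regions: the regions partially overlap — summed areas 646.74 mm² minus the doubly-counted overlap 68.81 mm² gives 577.92 mm² — area = 577.92 mm². At z = 23.68: the cylinder is not intersected at this z (z outside [0, 4.5]); the cylinder at (11, 13) is absent (z outside [2.5, 23.5]); the cylinder at (11.5, 14) is not intersected at this z (z outside [1.5, 17.5]); Merging all regions: nothing is present at this height; the r=9.5 cylinder at (10, 0.5) contributes a regular 16-gon of circumradius 9.5 (area = (16/2)·9.500²·sin(360°/16) = 276.30 mm²); Merging all regions: only the r=9.5 cylinder at (10, 0.5) is present, so the union is just that shape — area = 276.30 mm². Checking containment: the cross-section at z = 23.68 is a subset of the cross-section at z = 8.96.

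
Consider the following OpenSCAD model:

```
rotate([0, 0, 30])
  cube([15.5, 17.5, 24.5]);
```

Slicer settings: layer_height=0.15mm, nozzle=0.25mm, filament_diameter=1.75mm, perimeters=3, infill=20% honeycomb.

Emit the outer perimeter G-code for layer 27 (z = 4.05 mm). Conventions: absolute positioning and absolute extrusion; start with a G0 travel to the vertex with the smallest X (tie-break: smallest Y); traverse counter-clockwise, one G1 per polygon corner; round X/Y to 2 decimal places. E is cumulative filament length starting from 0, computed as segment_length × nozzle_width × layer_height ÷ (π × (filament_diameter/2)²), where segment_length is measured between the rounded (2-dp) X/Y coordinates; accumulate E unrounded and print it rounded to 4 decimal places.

At z = 4.05 mm: the cube is present — its section is the full 15.5×17.5 rectangle; (rotated 30° about Z; rotation is an isometry so areas/perimeters/island counts are preserved). The outline is a single polygon with 4 vertices. Extrusion per mm of travel: 0.25 × 0.15 / (π × 0.875²) = 0.015591. Accumulating E over each segment gives final E = 1.0290.

G0 X-8.75 Y15.16 Z4.05
G1 X0.00 Y0.00 E0.2729
G1 X13.42 Y7.75 E0.5145
G1 X4.67 Y22.91 E0.7874
G1 X-8.75 Y15.16 E1.0290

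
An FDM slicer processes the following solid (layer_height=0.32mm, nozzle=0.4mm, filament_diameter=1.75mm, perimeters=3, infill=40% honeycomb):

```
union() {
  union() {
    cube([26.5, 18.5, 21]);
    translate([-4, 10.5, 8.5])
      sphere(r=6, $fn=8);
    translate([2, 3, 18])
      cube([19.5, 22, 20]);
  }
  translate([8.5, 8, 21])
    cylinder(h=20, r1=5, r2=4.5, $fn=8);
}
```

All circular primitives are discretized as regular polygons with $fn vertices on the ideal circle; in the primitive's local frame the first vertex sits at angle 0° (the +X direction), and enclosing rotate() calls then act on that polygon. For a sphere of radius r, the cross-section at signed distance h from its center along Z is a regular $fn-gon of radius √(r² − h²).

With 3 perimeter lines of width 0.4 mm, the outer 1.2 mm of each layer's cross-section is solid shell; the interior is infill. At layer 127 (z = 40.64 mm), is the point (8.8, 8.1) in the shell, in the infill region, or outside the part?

infill

At z = 40.64 mm: the cube is not intersected at this z (z outside [0, 21]); the sphere at (-4, 10.5) is absent (|z−center|=32.140 > r=6); the cube at (2, 3) is not intersected at this z (z outside [18, 38]); Merging all regions: nothing is present at this height; the cone at (8.5, 8) (r1=5→r2=4.5) has section circumradius 4.509 here — a regular 8-gon; Merging all regions: only the cone at (8.5, 8) is present, so the union is just that shape — 1 connected region. Overall, the cross-section is a single solid region. The nearest boundary edge runs (13.01, 8.00)→(11.69, 11.19); distance from the point to it = 3.85 mm. The point is inside the cross-section and 3.85 mm from the nearest boundary — more than the 1.2 mm shell width (3 × 0.4), so it's in the infill interior.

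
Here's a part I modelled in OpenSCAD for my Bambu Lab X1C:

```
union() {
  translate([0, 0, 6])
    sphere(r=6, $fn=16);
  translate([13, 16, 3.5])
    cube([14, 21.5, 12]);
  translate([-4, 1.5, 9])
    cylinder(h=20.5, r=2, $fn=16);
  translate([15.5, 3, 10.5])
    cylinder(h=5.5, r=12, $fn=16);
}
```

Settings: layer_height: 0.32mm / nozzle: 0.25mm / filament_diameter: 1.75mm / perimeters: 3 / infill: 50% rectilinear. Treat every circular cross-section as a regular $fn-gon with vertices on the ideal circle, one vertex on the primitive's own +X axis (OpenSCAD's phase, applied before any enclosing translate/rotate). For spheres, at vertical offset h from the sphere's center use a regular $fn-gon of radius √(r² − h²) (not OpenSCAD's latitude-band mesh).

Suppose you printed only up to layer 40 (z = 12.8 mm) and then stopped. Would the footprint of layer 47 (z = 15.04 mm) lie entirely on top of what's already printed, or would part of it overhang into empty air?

Compare the two slices. At z = 12.8: the sphere is absent (|z−center|=6.800 > r=6); the 14×21.5 cube at (13, 16) contributes its full rectangle (area 301.00 mm²); the r=2 cylinder at (-4, 1.5) contributes a regular 16-gon of circumradius 2 (area = (16/2)·2.000²·sin(360°/16) = 12.25 mm²); the r=12 cylinder at (15.5, 3) gives a regular 16-gon of circumradius 12 (constant along its height) (area = (16/2)·12.000²·sin(360°/16) = 440.85 mm²); Combining (union): the 3 present regions are separate (no shared area or edge), so areas and boundary lengths simply add and each stays a separate island — area = 754.10 mm². At z = 15.04: the sphere is not intersected at this z (|z−center|=9.040 > r=6); the cube at (13, 16) (footprint 14×21.5) is included at this height (area 301.00 mm²); the cylinder at (-4, 1.5): section is a regular 16-gon, circumradius r=2 (area = (16/2)·2.000²·sin(360°/16) = 12.25 mm²); the cylinder at (15.5, 3): section is a regular 16-gon, circumradius r=12 (area = (16/2)·12.000²·sin(360°/16) = 440.85 mm²); Taking the union: the 3 present regions are separate (no shared area or edge), so areas and boundary lengths simply add and each stays a separate island — area = 754.10 mm². Checking containment: the cross-section at z = 15.04 is a subset of the cross-section at z = 12.8.

entirely on top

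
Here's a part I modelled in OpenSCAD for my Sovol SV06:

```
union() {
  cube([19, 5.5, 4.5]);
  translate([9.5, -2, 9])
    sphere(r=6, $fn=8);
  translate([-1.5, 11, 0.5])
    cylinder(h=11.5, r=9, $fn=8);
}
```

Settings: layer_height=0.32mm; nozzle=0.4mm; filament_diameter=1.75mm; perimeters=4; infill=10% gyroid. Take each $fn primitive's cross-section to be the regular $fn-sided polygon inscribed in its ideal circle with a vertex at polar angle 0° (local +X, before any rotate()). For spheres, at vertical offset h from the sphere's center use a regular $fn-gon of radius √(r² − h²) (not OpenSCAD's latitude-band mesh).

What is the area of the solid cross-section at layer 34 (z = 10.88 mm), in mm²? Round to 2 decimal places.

At z = 10.88 mm: the cube is not intersected at this z (z outside [0, 4.5]); the sphere at (9.5, -2): section is a regular 8-gon, circumradius = √(r²−h²) = √(6²−1.88²) = 5.698 (area = (8/2)·5.698²·sin(360°/8) = 91.83 mm²); the r=9 cylinder at (-1.5, 11) contributes a regular 8-gon of circumradius 9 (area = (8/2)·9.000²·sin(360°/8) = 229.10 mm²); Combining (union): the 2 present regions are separate (no shared area or edge), so areas and boundary lengths simply add and each stays a separate island — area = 320.93 mm². Overall, the cross-section has 2 separate islands. Net area = 320.93 mm².

320.93 mm²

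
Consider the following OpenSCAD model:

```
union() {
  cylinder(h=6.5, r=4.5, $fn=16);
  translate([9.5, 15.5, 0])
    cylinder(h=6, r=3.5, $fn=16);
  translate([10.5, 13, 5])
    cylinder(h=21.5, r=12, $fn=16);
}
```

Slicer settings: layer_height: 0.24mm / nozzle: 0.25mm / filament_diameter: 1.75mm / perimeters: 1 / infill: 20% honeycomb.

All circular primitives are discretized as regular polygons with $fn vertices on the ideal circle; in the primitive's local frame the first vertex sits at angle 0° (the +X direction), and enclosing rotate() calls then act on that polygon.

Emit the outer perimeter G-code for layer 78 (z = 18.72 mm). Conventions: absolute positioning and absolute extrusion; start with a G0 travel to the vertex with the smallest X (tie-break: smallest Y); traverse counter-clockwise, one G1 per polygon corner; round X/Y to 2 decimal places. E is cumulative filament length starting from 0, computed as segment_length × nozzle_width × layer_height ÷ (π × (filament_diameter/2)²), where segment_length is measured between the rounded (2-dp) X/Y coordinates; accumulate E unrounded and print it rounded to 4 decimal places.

At z = 18.72 mm: the cylinder is absent (z outside [0, 6.5]); the cylinder at (9.5, 15.5) is not intersected at this z (z outside [0, 6]); the r=12 cylinder at (10.5, 13) gives a regular 16-gon of circumradius 12 (constant along its height); Taking the union: only the r=12 cylinder at (10.5, 13) is present, so the union is just that shape — 1 connected region. The outline is a single polygon with 16 vertices. Extrusion per mm of travel: 0.25 × 0.24 / (π × 0.875²) = 0.024945. Accumulating E over each segment gives final E = 1.8692.

G0 X-1.50 Y13.00 Z18.72
G1 X-0.59 Y8.41 E0.1167
G1 X2.01 Y4.51 E0.2336
G1 X5.91 Y1.91 E0.3506
G1 X10.50 Y1.00 E0.4673
G1 X15.09 Y1.91 E0.5840
G1 X18.99 Y4.51 E0.7009
G1 X21.59 Y8.41 E0.8179
G1 X22.50 Y13.00 E0.9346
G1 X21.59 Y17.59 E1.0513
G1 X18.99 Y21.49 E1.1682
G1 X15.09 Y24.09 E1.2852
G1 X10.50 Y25.00 E1.4019
G1 X5.91 Y24.09 E1.5186
G1 X2.01 Y21.49 E1.6355
G1 X-0.59 Y17.59 E1.7525
G1 X-1.50 Y13.00 E1.8692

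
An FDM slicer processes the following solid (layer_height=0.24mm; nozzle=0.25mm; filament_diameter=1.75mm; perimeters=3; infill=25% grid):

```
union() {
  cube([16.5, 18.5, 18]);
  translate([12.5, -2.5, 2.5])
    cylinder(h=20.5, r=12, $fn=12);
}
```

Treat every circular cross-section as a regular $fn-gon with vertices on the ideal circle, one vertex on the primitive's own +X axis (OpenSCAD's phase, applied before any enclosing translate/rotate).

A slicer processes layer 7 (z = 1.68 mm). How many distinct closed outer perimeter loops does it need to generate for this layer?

1

At z = 1.68 mm: the 16.5×18.5 cube contributes its full rectangle; the cylinder at (12.5, -2.5) is absent (z outside [2.5, 23]); Merging all regions: only the 16.5×18.5 cube is present, so the union is just that shape — 1 connected region. The result has 1 disconnected region.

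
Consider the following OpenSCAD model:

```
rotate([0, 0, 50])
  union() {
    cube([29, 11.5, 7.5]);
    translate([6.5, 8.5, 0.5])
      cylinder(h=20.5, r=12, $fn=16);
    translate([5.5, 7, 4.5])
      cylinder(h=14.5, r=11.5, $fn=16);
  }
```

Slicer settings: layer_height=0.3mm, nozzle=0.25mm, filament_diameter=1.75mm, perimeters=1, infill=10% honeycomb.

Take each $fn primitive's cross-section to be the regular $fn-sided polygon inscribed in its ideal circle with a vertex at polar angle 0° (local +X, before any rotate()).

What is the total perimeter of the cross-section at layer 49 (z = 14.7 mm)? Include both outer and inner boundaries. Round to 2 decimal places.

77.15 mm

At z = 14.7 mm: the cube does not reach this height (z outside [0, 7.5]); the r=12 cylinder at (6.5, 8.5) gives a regular 16-gon of circumradius 12 (constant along its height) (perimeter = 2·16·12.000·sin(180°/16) = 74.91 mm); the r=11.5 cylinder at (5.5, 7) contributes a regular 16-gon of circumradius 11.5 (perimeter = 2·16·11.500·sin(180°/16) = 71.79 mm); Combining (union): the regions partially overlap (shared area 379.32 mm²), so the edge portions inside another operand are dropped and the merged outline is re-measured after clipping — boundary = 77.15 mm; (rotated 50° about Z; rotation is an isometry so areas/perimeters/island counts are preserved). Overall, the cross-section is a single solid region. Total boundary length (outer) = 77.15 mm.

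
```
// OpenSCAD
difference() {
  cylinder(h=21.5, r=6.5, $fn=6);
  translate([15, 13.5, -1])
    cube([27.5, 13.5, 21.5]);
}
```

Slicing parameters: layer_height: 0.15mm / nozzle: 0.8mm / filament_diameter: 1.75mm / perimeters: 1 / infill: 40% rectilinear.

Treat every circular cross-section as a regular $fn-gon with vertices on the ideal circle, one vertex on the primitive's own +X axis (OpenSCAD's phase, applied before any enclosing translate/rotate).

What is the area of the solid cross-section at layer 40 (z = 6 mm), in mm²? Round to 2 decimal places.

At z = 6 mm: the r=6.5 cylinder gives a regular 6-gon of circumradius 6.5 (constant along its height) (area = (6/2)·6.500²·sin(360°/6) = 109.77 mm²); the 27.5×13.5 cube at (15, 13.5) contributes its full rectangle (area 371.25 mm²); Taking the first minus the rest: starting from the r=6.5 cylinder (109.77 mm²), the 27.5×13.5 cube at (15, 13.5) misses the remaining region (no effect) — area = 109.77 mm². Overall, the cross-section is a single solid region. Net area = 109.77 mm².

109.77 mm²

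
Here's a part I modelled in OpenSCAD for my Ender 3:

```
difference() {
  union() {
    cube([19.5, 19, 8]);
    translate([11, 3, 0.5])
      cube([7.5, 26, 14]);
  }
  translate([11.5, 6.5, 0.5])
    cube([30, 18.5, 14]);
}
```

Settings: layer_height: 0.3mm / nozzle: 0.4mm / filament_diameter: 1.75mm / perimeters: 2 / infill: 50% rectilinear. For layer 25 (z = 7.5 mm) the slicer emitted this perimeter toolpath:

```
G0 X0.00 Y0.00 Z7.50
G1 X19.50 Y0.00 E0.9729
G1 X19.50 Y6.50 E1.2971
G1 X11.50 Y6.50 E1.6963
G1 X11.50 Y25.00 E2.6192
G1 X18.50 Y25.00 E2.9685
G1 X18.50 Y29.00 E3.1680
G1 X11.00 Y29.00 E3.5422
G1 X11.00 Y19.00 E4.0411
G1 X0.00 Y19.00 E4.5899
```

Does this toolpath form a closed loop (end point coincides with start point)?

no

Start point (G0): (0.00, 0.00). End point (last G1): the path does not return to the start — open.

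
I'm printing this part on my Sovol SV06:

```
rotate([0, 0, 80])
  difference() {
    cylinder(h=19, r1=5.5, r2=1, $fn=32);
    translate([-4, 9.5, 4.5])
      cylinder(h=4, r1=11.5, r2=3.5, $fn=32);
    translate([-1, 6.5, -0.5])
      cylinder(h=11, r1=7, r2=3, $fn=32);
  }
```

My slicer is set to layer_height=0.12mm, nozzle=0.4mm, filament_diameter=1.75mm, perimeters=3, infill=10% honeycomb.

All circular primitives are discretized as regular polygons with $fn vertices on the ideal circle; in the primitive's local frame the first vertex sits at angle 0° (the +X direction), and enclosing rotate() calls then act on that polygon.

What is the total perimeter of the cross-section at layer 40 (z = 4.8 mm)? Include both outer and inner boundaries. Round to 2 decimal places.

23.24 mm

At z = 4.8 mm: the cone: at t=0.253 of its height the radius interpolates to r₁+(r₂−r₁)t = 4.363, giving a regular 32-gon of that circumradius (perimeter = 2·32·4.363·sin(180°/32) = 27.37 mm); the cone at (-4, 9.5) contributes a regular 32-gon of circumradius 10.900 (interpolated between r1=11.5 and r2=3.5 at t=0.075) (perimeter = 2·32·10.900·sin(180°/32) = 68.38 mm); the cone at (-1, 6.5): at t=0.482 of its height the radius interpolates to r₁+(r₂−r₁)t = 5.073, giving a regular 32-gon of that circumradius (perimeter = 2·32·5.073·sin(180°/32) = 31.82 mm); Subtracting the remaining from the first: starting from the cone, the cone at (-4, 9.5) partially overlaps it — only the 31.98 mm² overlap (of its 370.86 mm²) is removed, clipping the outline; the cone at (-1, 6.5) misses the remaining region (no effect) — boundary = 23.24 mm; (whole slice rotated 80° about Z — lengths, areas and connectivity unchanged). Overall, the cross-section is a single solid region. Total boundary length (outer) = 23.24 mm.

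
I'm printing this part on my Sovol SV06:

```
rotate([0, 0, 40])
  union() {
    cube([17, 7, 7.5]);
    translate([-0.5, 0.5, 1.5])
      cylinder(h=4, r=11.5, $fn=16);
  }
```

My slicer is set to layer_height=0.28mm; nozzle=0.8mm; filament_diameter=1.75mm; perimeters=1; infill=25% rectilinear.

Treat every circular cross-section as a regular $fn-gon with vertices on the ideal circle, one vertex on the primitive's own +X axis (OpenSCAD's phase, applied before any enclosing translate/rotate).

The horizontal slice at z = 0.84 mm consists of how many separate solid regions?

At z = 0.84 mm: the 17×7 cube contributes its full rectangle; the cylinder at (-0.5, 0.5) is not intersected at this z (z outside [1.5, 5.5]); Combining (union): only the 17×7 cube is present, so the union is just that shape — 1 connected region; (rotated 40° about Z; rotation is an isometry so areas/perimeters/island counts are preserved). The result has 1 disconnected region.

1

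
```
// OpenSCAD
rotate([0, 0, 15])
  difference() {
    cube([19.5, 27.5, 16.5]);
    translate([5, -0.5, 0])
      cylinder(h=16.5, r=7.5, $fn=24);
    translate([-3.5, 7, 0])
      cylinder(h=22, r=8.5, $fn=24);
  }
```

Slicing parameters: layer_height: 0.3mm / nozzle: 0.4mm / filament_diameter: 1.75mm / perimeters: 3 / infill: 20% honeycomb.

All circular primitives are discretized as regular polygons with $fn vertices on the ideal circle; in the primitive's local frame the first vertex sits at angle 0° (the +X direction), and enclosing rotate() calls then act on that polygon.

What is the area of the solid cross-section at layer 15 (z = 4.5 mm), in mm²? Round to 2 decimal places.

433.91 mm²

At z = 4.5 mm: the cube (footprint 19.5×27.5) is included at this height (area 536.25 mm²); the r=7.5 cylinder at (5, -0.5) gives a regular 24-gon of circumradius 7.5 (constant along its height) (area = (24/2)·7.500²·sin(360°/24) = 174.70 mm²); the cylinder at (-3.5, 7): section is a regular 24-gon, circumradius r=8.5 (area = (24/2)·8.500²·sin(360°/24) = 224.40 mm²); Taking the first minus the rest: starting from the 19.5×27.5 cube (536.25 mm²), the r=7.5 cylinder at (5, -0.5) partially overlaps it — only the 71.70 mm² overlap (of its 174.70 mm²) is removed, clipping the outline; the r=8.5 cylinder at (-3.5, 7) partially overlaps it — only the 30.64 mm² overlap (of its 224.40 mm²) is removed, clipping the outline — area = 433.91 mm²; (rotated 15° about Z; rotation is an isometry so areas/perimeters/island counts are preserved). Overall, the cross-section is a single solid region. Net area = 433.91 mm².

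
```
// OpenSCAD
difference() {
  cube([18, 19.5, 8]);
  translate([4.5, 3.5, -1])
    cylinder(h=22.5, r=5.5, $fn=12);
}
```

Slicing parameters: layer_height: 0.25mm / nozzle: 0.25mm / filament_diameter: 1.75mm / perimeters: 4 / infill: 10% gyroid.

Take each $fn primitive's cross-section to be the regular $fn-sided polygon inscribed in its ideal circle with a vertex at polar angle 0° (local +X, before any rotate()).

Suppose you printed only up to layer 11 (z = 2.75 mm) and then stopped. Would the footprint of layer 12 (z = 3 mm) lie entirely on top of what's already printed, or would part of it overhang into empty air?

entirely on top

Compare the two slices. At z = 2.75: the cube (footprint 18×19.5) is included at this height (area 351.00 mm²); the r=5.5 cylinder at (4.5, 3.5) contributes a regular 12-gon of circumradius 5.5 (area = (12/2)·5.500²·sin(360°/12) = 90.75 mm²); Taking the first minus the rest: starting from the 18×19.5 cube (351.00 mm²), the r=5.5 cylinder at (4.5, 3.5) partially overlaps it — only the 76.64 mm² overlap (of its 90.75 mm²) is removed, clipping the outline — area = 274.36 mm². At z = 3: the cube is present — its section is the full 18×19.5 rectangle (area 351.00 mm²); the r=5.5 cylinder at (4.5, 3.5) contributes a regular 12-gon of circumradius 5.5 (area = (12/2)·5.500²·sin(360°/12) = 90.75 mm²); After the difference (first − rest): starting from the 18×19.5 cube (351.00 mm²), the r=5.5 cylinder at (4.5, 3.5) partially overlaps it — only the 76.64 mm² overlap (of its 90.75 mm²) is removed, clipping the outline — area = 274.36 mm². Checking containment: the cross-section at z = 3 is a subset of the cross-section at z = 2.75.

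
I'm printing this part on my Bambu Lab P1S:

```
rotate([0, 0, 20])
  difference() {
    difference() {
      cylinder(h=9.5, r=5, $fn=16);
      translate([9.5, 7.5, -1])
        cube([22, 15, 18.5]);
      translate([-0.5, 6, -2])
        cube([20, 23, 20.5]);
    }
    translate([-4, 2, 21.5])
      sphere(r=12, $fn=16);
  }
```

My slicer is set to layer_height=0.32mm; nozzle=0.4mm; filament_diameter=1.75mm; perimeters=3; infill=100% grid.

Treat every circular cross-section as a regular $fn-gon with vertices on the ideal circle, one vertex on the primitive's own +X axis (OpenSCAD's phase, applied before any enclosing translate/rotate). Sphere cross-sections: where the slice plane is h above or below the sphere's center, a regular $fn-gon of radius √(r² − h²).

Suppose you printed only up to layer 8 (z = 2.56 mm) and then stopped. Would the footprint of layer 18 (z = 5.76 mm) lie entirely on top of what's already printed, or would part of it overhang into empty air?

Compare the two slices. At z = 2.56: the r=5 cylinder contributes a regular 16-gon of circumradius 5 (area = (16/2)·5.000²·sin(360°/16) = 76.54 mm²); the 22×15 cube at (9.5, 7.5) contributes its full rectangle (area 330.00 mm²); the 20×23 cube at (-0.5, 6) contributes its full rectangle (area 460.00 mm²); Subtracting the remaining from the first: starting from the r=5 cylinder (76.54 mm²), the 22×15 cube at (9.5, 7.5) misses the remaining region (no effect); the 20×23 cube at (-0.5, 6) misses the remaining region (no effect) — area = 76.54 mm²; the sphere at (-4, 2) is not intersected at this z (|z−center|=18.940 > r=12); After the difference (first − rest): none of the subtracted shapes is present at this height, so the result so far is unchanged — area = 76.54 mm²; (rotated 20° about Z; rotation is an isometry so areas/perimeters/island counts are preserved). At z = 5.76: the r=5 cylinder gives a regular 16-gon of circumradius 5 (constant along its height) (area = (16/2)·5.000²·sin(360°/16) = 76.54 mm²); the cube at (9.5, 7.5) is present — its section is the full 22×15 rectangle (area 330.00 mm²); the cube at (-0.5, 6) is present — its section is the full 20×23 rectangle (area 460.00 mm²); Subtracting the remaining from the first: starting from the r=5 cylinder (76.54 mm²), the 22×15 cube at (9.5, 7.5) misses the remaining region (no effect); the 20×23 cube at (-0.5, 6) misses the remaining region (no effect) — area = 76.54 mm²; the sphere at (-4, 2) is not intersected at this z (|z−center|=15.740 > r=12); Taking the first minus the rest: none of the subtracted shapes is present at this height, so the result so far is unchanged — area = 76.54 mm²; (rotated 20° about Z; rotation is an isometry so areas/perimeters/island counts are preserved). Checking containment: the cross-section at z = 5.76 is a subset of the cross-section at z = 2.56.

entirely on top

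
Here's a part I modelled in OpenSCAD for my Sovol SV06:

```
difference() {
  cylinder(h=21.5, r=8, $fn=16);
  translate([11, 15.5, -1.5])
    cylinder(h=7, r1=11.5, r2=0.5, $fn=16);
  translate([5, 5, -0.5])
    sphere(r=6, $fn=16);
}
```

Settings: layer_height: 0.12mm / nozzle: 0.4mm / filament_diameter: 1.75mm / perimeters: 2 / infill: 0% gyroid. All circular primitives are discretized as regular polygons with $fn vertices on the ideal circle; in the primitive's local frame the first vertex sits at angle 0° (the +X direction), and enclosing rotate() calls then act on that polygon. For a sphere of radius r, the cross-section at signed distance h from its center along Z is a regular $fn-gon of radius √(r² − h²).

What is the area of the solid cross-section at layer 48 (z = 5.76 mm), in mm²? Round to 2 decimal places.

At z = 5.76 mm: the r=8 cylinder gives a regular 16-gon of circumradius 8 (constant along its height) (area = (16/2)·8.000²·sin(360°/16) = 195.93 mm²); the cone at (11, 15.5) does not reach this height (z outside [-1.5, 5.5]); the sphere at (5, 5) does not reach this height (|z−center|=6.260 > r=6); After the difference (first − rest): none of the subtracted shapes is present at this height, so the r=8 cylinder is unchanged — area = 195.93 mm². Overall, the cross-section is a single solid region. Net area = 195.93 mm².

195.93 mm²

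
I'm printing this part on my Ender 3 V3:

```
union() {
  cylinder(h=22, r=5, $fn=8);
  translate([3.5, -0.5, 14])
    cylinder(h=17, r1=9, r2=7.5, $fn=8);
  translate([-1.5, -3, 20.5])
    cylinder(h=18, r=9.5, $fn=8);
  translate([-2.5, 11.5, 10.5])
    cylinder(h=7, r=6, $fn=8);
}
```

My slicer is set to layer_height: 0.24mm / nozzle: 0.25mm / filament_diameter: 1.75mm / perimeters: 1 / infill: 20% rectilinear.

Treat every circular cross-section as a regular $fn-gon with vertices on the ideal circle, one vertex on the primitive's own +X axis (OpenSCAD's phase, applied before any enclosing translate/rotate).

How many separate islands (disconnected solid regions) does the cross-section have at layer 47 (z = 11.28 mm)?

2

At z = 11.28 mm: the r=5 cylinder contributes a regular 8-gon of circumradius 5; the cone at (3.5, -0.5) does not reach this height (z outside [14, 31]); the cylinder at (-1.5, -3) is absent (z outside [20.5, 38.5]); the r=6 cylinder at (-2.5, 11.5) contributes a regular 8-gon of circumradius 6; Combining (union): the 2 present regions are separate (no shared area or edge), so areas and boundary lengths simply add and each stays a separate island — 2 connected regions. Overall, the cross-section has 2 separate islands. Island count = 2.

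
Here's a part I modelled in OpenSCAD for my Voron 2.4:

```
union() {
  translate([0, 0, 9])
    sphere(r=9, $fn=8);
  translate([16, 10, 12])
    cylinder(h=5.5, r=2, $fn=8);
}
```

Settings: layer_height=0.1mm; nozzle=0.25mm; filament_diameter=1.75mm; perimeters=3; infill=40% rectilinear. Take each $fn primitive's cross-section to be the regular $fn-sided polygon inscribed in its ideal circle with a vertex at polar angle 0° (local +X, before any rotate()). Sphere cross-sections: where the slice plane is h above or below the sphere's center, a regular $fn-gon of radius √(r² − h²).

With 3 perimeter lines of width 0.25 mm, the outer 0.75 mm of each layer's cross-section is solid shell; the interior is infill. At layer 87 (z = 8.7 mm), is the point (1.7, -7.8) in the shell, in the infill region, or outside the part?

At z = 8.7 mm: the r=9 sphere slices to a regular 8-gon of circumradius 8.995 (√(r²−h²) with h=0.3 from center); the cylinder at (16, 10) does not reach this height (z outside [12, 17.5]); Merging all regions: only the r=9 sphere is present, so the union is just that shape — 1 connected region. Overall, the cross-section is a single solid region. The nearest boundary edge runs (-0.00, -8.99)→(6.36, -6.36); distance from the point to it = 0.45 mm. The point is inside the cross-section, 0.45 mm from the nearest boundary — within the 0.75 mm shell band (3 × 0.25).

shell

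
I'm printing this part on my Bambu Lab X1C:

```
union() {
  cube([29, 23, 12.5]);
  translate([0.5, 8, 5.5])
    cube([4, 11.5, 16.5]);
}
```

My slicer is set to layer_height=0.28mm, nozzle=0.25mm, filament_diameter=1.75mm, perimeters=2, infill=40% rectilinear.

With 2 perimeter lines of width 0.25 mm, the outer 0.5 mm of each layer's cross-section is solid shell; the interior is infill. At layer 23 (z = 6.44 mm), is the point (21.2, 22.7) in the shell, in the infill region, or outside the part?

shell

At z = 6.44 mm: the cube is present — its section is the full 29×23 rectangle; the cube at (0.5, 8) is present — its section is the full 4×11.5 rectangle; Combining (union): the 4×11.5 cube at (0.5, 8) lies entirely inside the 29×23 cube, so the union is just the 29×23 cube — 1 connected region. Overall, the cross-section is a single solid region. The nearest boundary edge runs (0.00, 23.00)→(29.00, 23.00); distance from the point to it = 0.30 mm. The point is inside the cross-section, 0.30 mm from the nearest boundary — within the 0.5 mm shell band (2 × 0.25).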